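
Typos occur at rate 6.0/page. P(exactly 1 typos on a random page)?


Poisson(λ=6.0): P(X=1) = e^(-λ)×λ^k/k!
= e^(-6.0) × 6.0^1 / 1!
≈ 0.002478752177 × 6 / 1 ≈ 0.014873

P(X=1) ≈ 0.014873 ≈ 1.49%


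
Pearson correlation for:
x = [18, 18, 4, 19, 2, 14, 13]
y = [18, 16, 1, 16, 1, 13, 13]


n=7, Σx=88, Σy=78, Σxy=1273, Σx²=1394, Σy²=1176
r = (7×1273 - 88×78)/√((7×1394 - 88²)(7×1176 - 78²))
= 2047/√(2014×2148) = 2047/√4326072 ≈ 2047/2079.9212 ≈ 0.9842

r ≈ 0.9842


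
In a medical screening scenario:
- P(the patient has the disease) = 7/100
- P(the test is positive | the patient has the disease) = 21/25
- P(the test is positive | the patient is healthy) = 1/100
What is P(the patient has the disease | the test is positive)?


Using Bayes' theorem:
P(A|B) = P(B|A)·P(A) / P(B)

P(the test is positive) = 21/25 × 7/100 + 1/100 × 93/100
= 147/2500 + 93/10000 = 681/10000

P(the patient has the disease|the test is positive) = (147/2500) / (681/10000) = 196/227

P(the patient has the disease|the test is positive) = 196/227 ≈ 86.34%


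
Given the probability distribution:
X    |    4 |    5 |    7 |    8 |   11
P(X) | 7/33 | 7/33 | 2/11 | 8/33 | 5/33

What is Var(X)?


E[X] = 224/33
E[X²] = 566/11
Var(X) = E[X²] - (E[X])² = 566/11 - 50176/1089 = 5858/1089

Var(X) = 5858/1089 ≈ 5.3792


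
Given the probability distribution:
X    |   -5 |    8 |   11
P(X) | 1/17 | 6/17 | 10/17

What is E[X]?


E[X] = Σ x·P(X=x)
= (-5)×(1/17) + (8)×(6/17) + (11)×(10/17)
= 9

E[X] = 9


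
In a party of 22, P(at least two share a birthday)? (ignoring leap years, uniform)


P(all different) = Π(365-i)/365 for i=0..21
= 0.524305
P(match) = 1 - 0.524305 = 0.475695

P ≈ 0.4757 ≈ 47.57%


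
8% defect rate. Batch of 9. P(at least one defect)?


P(all good) = (23/25)^9 = 1801152661463/3814697265625
P(≥1 defect) = 2013544604162/3814697265625

P = 2013544604162/3814697265625 ≈ 52.78%


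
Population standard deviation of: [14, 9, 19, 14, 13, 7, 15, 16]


Mean = 107/8
  (14-107/8)²=25/64
  (9-107/8)²=1225/64
  (19-107/8)²=2025/64
  (14-107/8)²=25/64
  (13-107/8)²=9/64
  (7-107/8)²=2601/64
  (15-107/8)²=169/64
  (16-107/8)²=441/64
Σ(x-μ)² = 815/8
σ² = (815/8)/8 = 815/64

σ = √(815/64) ≈ 3.5685


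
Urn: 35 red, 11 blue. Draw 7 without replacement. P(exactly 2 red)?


Hypergeometric: C(35,2)×C(11,5)/C(46,7)
= 595×462/53524680 = 833/162196

P(X=2) = 833/162196 ≈ 0.51%


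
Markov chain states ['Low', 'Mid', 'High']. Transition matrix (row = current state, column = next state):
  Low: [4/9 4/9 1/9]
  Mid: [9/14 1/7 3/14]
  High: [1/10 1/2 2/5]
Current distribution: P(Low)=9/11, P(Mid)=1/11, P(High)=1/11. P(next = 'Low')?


P(next=Low) = Σᵢ P(now=i)×P(i→Low)
= 9/11×4/9 + 1/11×9/14 + 1/11×1/10
= 4/11 + 9/154 + 1/110 = 166/385

P = 166/385 ≈ 0.4312


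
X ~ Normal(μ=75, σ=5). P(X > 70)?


z = (70-75)/5 = -1.0
P(X > 70) = 1 - P(Z ≤ -1.0) = 1 - 0.1587 = 0.8413

P(X > 70) ≈ 0.8413


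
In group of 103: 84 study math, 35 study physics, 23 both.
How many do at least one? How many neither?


|A∪B| = 84+35-23 = 96
Neither = 103-96 = 7

At least one: 96; Neither: 7


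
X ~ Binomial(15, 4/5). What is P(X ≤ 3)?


P(X ≤ 3) = Σ P(X=i) for i=0..3
P(X=0) = 1/30517578125
P(X=1) = 12/6103515625
P(X=2) = 336/6103515625
P(X=3) = 5824/6103515625
Sum = 30861/30517578125

P(X ≤ 3) = 30861/30517578125 ≈ 0.00%


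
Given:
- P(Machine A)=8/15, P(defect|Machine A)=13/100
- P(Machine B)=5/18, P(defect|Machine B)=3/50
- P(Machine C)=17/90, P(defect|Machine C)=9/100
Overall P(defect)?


P(B) = Σ P(B|Aᵢ)×P(Aᵢ)
  13/100×8/15 = 26/375
  3/50×5/18 = 1/60
  9/100×17/90 = 17/1000
Sum = 103/1000

P(defect) = 103/1000 ≈ 10.30%


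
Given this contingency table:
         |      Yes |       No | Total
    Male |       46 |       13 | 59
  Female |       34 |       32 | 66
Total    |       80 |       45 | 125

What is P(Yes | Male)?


P(Yes | Male) = 46/(46+13) = 46/59

P(Yes|Male) = 46/59 ≈ 77.97%


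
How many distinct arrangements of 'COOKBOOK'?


Letters: 8, freq: {'C': 1, 'O': 4, 'K': 2, 'B': 1}
8!/(1!×4!×2!×1!) = 40320/48 = 840

840


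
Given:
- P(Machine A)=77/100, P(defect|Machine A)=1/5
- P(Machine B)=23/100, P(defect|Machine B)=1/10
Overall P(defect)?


P(B) = Σ P(B|Aᵢ)×P(Aᵢ)
  1/5×77/100 = 77/500
  1/10×23/100 = 23/1000
Sum = 177/1000

P(defect) = 177/1000 ≈ 17.70%


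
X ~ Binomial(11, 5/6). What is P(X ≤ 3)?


P(X ≤ 3) = Σ P(X=i) for i=0..3
P(X=0) = 1/362797056
P(X=1) = 55/362797056
P(X=2) = 1375/362797056
P(X=3) = 6875/120932352
Sum = 919/15116544

P(X ≤ 3) = 919/15116544 ≈ 0.01%


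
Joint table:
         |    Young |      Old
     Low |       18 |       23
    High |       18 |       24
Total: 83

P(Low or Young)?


P(Low∨Young) = P(Low) + P(Young) - P(Low∧Young)
= (41 + 36 - 18)/83 = 59/83

P = 59/83 ≈ 71.08%


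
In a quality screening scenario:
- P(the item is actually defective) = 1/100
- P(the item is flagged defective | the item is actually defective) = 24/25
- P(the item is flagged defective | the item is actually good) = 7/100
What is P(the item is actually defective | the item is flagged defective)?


Using Bayes' theorem:
P(A|B) = P(B|A)·P(A) / P(B)

P(the item is flagged defective) = 24/25 × 1/100 + 7/100 × 99/100
= 6/625 + 693/10000 = 789/10000

P(the item is actually defective|the item is flagged defective) = (6/625) / (789/10000) = 32/263

P(the item is actually defective|the item is flagged defective) = 32/263 ≈ 12.17%


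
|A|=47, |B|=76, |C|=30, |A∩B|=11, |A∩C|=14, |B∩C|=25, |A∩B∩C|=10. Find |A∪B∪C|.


|A∪B∪C| = 47+76+30-11-14-25+10 = 113

|A∪B∪C| = 113


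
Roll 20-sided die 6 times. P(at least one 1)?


P(no 1)^6 = (19/20)^6 = 47045881/64000000
P(≥1) = 1 - 47045881/64000000 = 16954119/64000000

P = 16954119/64000000 ≈ 26.49%


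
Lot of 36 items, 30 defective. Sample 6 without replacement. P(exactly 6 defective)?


Hypergeometric: C(30,6)×C(6,0)/C(36,6)
= 593775×1/1947792 = 28275/92752

P(X=6) = 28275/92752 ≈ 30.48%


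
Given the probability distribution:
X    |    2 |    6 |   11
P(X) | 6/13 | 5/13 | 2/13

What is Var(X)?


E[X] = 64/13
E[X²] = 446/13
Var(X) = E[X²] - (E[X])² = 446/13 - 4096/169 = 1702/169

Var(X) = 1702/169 ≈ 10.0710


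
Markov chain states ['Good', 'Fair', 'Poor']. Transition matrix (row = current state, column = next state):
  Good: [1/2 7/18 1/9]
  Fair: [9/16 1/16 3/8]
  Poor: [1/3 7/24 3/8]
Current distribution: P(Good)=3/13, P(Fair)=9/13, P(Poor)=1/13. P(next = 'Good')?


P(next=Good) = Σᵢ P(now=i)×P(i→Good)
= 3/13×1/2 + 9/13×9/16 + 1/13×1/3
= 3/26 + 81/208 + 1/39 = 331/624

P = 331/624 ≈ 0.5304


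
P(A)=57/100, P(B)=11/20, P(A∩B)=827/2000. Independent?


P(A)×P(B) = 627/2000
P(A∩B) = 827/2000
Not equal → NOT independent

No, not independent


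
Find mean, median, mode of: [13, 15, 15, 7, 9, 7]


Sorted: [7, 7, 9, 13, 15, 15]
Mean = 66/6 = 11
Median = 11
Freq: {13: 1, 15: 2, 7: 2, 9: 1}
Mode: [7, 15]

Mean=11, Median=11, Mode=[7, 15]


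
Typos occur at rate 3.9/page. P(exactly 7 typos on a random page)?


Poisson(λ=3.9): P(X=7) = e^(-λ)×λ^k/k!
= e^(-3.9) × 3.9^7 / 7!
≈ 0.02024191145 × 13723.1006679 / 5040 ≈ 0.055115

P(X=7) ≈ 0.055115 ≈ 5.51%


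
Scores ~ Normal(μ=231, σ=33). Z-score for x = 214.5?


z = (x - μ)/σ = (214.5 - 231)/33 = -0.5

z = -0.5


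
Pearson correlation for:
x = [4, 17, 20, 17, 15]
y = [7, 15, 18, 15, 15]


n=5, Σx=73, Σy=70, Σxy=1123, Σx²=1219, Σy²=1048
r = (5×1123 - 73×70)/√((5×1219 - 73²)(5×1048 - 70²))
= 505/√(766×340) = 505/√260440 ≈ 505/510.3332 ≈ 0.9895

r ≈ 0.9895


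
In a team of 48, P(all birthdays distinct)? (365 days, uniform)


P(all different) = Π(365-i)/365 for i=0..47
= (365/365)×(364/365)×...×(318/365)
= 0.039402

P ≈ 0.0394 ≈ 3.94%


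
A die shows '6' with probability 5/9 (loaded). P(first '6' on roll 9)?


Geometric: P(X=9) = (1-p)^(k-1)×p = (4/9)^8×5/9 = 327680/387420489

P(X=9) = 327680/387420489 ≈ 0.08%


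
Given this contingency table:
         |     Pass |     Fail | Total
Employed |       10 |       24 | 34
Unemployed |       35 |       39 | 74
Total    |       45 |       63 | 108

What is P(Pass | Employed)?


P(Pass | Employed) = 10/(10+24) = 10/34 = 5/17

P(Pass|Employed) = 5/17 ≈ 29.41%


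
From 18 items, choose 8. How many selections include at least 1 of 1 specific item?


Complement: C(18,8) - C(17,8) = 43758 - 24310 = 19448

19448


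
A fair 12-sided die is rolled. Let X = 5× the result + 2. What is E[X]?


E[die] = (1+12)/2 = 13/2
E[X] = 5×13/2 + 2 = 69/2

E[X] = 69/2


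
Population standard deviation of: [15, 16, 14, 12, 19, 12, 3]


Mean = 91/7 = 13
  (15-13)²=4
  (16-13)²=9
  (14-13)²=1
  (12-13)²=1
  (19-13)²=36
  (12-13)²=1
  (3-13)²=100
Σ(x-μ)² = 152
σ² = 152/7

σ = √(152/7) ≈ 4.6599


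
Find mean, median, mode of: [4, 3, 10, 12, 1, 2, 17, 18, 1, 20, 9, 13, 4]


Sorted: [1, 1, 2, 3, 4, 4, 9, 10, 12, 13, 17, 18, 20]
Mean = 114/13
Median = 9
Freq: {4: 2, 3: 1, 10: 1, 12: 1, 1: 2, 2: 1, 17: 1, 18: 1, 20: 1, 9: 1, 13: 1}
Mode: [1, 4]

Mean=114/13, Median=9, Mode=[1, 4]


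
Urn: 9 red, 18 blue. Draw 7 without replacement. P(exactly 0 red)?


Hypergeometric: C(9,0)×C(18,7)/C(27,7)
= 1×31824/888030 = 136/3795

P(X=0) = 136/3795 ≈ 3.58%


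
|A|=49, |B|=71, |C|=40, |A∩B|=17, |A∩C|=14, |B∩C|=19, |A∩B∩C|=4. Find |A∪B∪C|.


|A∪B∪C| = 49+71+40-17-14-19+4 = 114

|A∪B∪C| = 114


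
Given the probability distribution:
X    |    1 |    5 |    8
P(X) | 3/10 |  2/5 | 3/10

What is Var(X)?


E[X] = 47/10
E[X²] = 59/2
Var(X) = E[X²] - (E[X])² = 59/2 - 2209/100 = 741/100

Var(X) = 741/100 ≈ 7.4100


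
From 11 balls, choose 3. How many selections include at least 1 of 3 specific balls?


Complement: C(11,3) - C(8,3) = 165 - 56 = 109

109


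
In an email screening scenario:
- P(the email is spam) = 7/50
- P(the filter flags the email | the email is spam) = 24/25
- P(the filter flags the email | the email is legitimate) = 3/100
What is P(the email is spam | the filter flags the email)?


Using Bayes' theorem:
P(A|B) = P(B|A)·P(A) / P(B)

P(the filter flags the email) = 24/25 × 7/50 + 3/100 × 43/50
= 84/625 + 129/5000 = 801/5000

P(the email is spam|the filter flags the email) = (84/625) / (801/5000) = 224/267

P(the email is spam|the filter flags the email) = 224/267 ≈ 83.90%


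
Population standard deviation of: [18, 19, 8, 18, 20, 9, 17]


Mean = 109/7
  (18-109/7)²=289/49
  (19-109/7)²=576/49
  (8-109/7)²=2809/49
  (18-109/7)²=289/49
  (20-109/7)²=961/49
  (9-109/7)²=2116/49
  (17-109/7)²=100/49
Σ(x-μ)² = 1020/7
σ² = (1020/7)/7 = 1020/49

σ = √(1020/49) ≈ 4.5625


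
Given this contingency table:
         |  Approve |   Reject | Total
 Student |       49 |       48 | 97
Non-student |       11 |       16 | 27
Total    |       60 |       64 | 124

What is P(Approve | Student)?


P(Approve | Student) = 49/(49+48) = 49/97

P(Approve|Student) = 49/97 ≈ 50.52%


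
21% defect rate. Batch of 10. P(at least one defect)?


P(all good) = (79/100)^10 = 9468276082626847201/100000000000000000000
P(≥1 defect) = 90531723917373152799/100000000000000000000

P = 90531723917373152799/100000000000000000000 ≈ 90.53%


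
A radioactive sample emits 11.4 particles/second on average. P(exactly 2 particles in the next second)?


Poisson(λ=11.4): P(X=2) = e^(-λ)×λ^k/k!
= e^(-11.4) × 11.4^2 / 2!
≈ 1.119548484e-05 × 129.96 / 2 ≈ 0.000727

P(X=2) ≈ 0.000727 ≈ 0.07%


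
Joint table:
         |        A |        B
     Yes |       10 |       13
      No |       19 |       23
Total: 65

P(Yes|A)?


P(Yes|A) = 10/(10+19) = 10/29

P = 10/29 ≈ 34.48%


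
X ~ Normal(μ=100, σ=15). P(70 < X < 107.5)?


z₁=(70-100)/15=-2.0, z₂=(107.5-100)/15=0.5
P = Φ(0.5) - Φ(-2.0) = 0.691462 - 0.022750 = 0.668712 ≈ 0.6687

P(70 < X < 107.5) ≈ 0.6687


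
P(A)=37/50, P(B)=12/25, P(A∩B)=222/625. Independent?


P(A)×P(B) = 222/625
P(A∩B) = 222/625
Equal ✓ → Independent

Yes, independent


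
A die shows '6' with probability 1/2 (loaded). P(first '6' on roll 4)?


Geometric: P(X=4) = (1-p)^(k-1)×p = (1/2)^3×1/2 = 1/16

P(X=4) = 1/16 ≈ 6.25%


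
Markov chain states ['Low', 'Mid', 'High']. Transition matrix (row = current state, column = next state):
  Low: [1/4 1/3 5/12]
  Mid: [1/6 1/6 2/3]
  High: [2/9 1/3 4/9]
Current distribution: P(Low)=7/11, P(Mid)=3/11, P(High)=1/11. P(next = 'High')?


P(next=High) = Σᵢ P(now=i)×P(i→High)
= 7/11×5/12 + 3/11×2/3 + 1/11×4/9
= 35/132 + 2/11 + 4/99 = 193/396

P = 193/396 ≈ 0.4874


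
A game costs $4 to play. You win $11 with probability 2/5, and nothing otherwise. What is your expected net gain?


E[gain] = (11-4)×2/5 + (-4)×3/5
= 14/5 - 12/5 = 2/5

Expected net gain = $2/5 ≈ $0.40


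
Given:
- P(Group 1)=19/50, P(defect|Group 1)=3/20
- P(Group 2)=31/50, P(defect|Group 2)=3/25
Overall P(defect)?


P(B) = Σ P(B|Aᵢ)×P(Aᵢ)
  3/20×19/50 = 57/1000
  3/25×31/50 = 93/1250
Sum = 657/5000

P(defect) = 657/5000 ≈ 13.14%


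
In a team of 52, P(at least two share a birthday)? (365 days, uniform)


P(all different) = Π(365-i)/365 for i=0..51
= 0.021995
P(match) = 1 - 0.021995 = 0.978005

P ≈ 0.9780 ≈ 97.80%


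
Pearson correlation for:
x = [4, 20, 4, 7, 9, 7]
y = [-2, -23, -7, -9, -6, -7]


n=6, Σx=51, Σy=-54, Σxy=-662, Σx²=611, Σy²=748
r = (6×(-662) - 51×(-54))/√((6×611 - 51²)(6×748 - (-54)²))
= -1218/√(1065×1572) = -1218/√1674180 ≈ -1218/1293.9011 ≈ -0.9413

r ≈ -0.9413


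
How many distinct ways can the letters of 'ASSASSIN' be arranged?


Letters: 8, freq: {'A': 2, 'S': 4, 'I': 1, 'N': 1}
8!/(2!×4!×1!×1!) = 40320/48 = 840

840


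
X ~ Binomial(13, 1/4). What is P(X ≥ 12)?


P(X ≥ 12) = Σ P(X=i) for i=12..13
P(X=12) = 39/67108864
P(X=13) = 1/67108864
Sum = 5/8388608

P(X ≥ 12) = 5/8388608 ≈ 0.00%


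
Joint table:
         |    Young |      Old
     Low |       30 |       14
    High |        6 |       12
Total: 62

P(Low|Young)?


P(Low|Young) = 30/(30+6) = 30/36 = 5/6

P = 5/6 ≈ 83.33%


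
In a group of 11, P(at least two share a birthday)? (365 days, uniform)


P(all different) = Π(365-i)/365 for i=0..10
= 0.858859
P(match) = 1 - 0.858859 = 0.141141

P ≈ 0.1411 ≈ 14.11%


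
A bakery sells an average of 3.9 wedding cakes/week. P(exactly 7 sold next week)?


Poisson(λ=3.9): P(X=7) = e^(-λ)×λ^k/k!
= e^(-3.9) × 3.9^7 / 7!
≈ 0.02024191145 × 13723.1006679 / 5040 ≈ 0.055115

P(X=7) ≈ 0.055115 ≈ 5.51%


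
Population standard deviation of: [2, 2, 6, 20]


Mean = 30/4 = 15/2
  (2-15/2)²=121/4
  (2-15/2)²=121/4
  (6-15/2)²=9/4
  (20-15/2)²=625/4
Σ(x-μ)² = 219
σ² = 219/4

σ = √(219/4) ≈ 7.3993


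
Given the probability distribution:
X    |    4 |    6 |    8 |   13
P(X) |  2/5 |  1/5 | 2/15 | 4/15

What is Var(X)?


E[X] = 22/3
E[X²] = 336/5
Var(X) = E[X²] - (E[X])² = 336/5 - 484/9 = 604/45

Var(X) = 604/45 ≈ 13.4222


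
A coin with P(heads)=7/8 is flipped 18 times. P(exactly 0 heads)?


Binomial: P(X=0) = C(18,0)×p^0×(1-p)^18
= 1 × 1 × 1/18014398509481984 = 1/18014398509481984

P(X=0) = 1/18014398509481984 ≈ 0.00%


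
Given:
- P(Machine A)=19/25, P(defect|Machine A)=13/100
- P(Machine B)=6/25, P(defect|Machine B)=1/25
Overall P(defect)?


P(B) = Σ P(B|Aᵢ)×P(Aᵢ)
  13/100×19/25 = 247/2500
  1/25×6/25 = 6/625
Sum = 271/2500

P(defect) = 271/2500 ≈ 10.84%


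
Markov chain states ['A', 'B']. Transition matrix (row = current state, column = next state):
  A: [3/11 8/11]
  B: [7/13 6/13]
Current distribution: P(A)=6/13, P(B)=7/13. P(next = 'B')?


P(next=B) = Σᵢ P(now=i)×P(i→B)
= 6/13×8/11 + 7/13×6/13
= 48/143 + 42/169 = 1086/1859

P = 1086/1859 ≈ 0.5842


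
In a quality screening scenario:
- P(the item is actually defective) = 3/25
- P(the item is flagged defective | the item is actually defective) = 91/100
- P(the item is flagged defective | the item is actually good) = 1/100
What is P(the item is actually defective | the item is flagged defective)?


Using Bayes' theorem:
P(A|B) = P(B|A)·P(A) / P(B)

P(the item is flagged defective) = 91/100 × 3/25 + 1/100 × 22/25
= 273/2500 + 11/1250 = 59/500

P(the item is actually defective|the item is flagged defective) = (273/2500) / (59/500) = 273/295

P(the item is actually defective|the item is flagged defective) = 273/295 ≈ 92.54%


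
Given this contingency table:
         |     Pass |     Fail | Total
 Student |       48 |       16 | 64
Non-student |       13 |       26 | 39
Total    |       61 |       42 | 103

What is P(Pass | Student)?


P(Pass | Student) = 48/(48+16) = 48/64 = 3/4

P(Pass|Student) = 3/4 ≈ 75.00%


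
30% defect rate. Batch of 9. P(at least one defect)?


P(all good) = (7/10)^9 = 40353607/1000000000
P(≥1 defect) = 959646393/1000000000

P = 959646393/1000000000 ≈ 95.96%


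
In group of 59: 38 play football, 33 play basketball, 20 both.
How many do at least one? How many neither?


|A∪B| = 38+33-20 = 51
Neither = 59-51 = 8

At least one: 51; Neither: 8


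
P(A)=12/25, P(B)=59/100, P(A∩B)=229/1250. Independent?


P(A)×P(B) = 177/625
P(A∩B) = 229/1250
Not equal → NOT independent

No, not independent


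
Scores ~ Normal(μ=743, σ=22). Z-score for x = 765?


z = (x - μ)/σ = (765 - 743)/22 = 1.0

z = 1.0


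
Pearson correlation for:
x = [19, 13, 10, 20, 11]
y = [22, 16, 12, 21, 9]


n=5, Σx=73, Σy=80, Σxy=1265, Σx²=1151, Σy²=1406
r = (5×1265 - 73×80)/√((5×1151 - 73²)(5×1406 - 80²))
= 485/√(426×630) = 485/√268380 ≈ 485/518.0541 ≈ 0.9362

r ≈ 0.9362


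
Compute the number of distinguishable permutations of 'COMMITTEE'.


Letters: 9, freq: {'C': 1, 'O': 1, 'M': 2, 'I': 1, 'T': 2, 'E': 2}
9!/(1!×1!×2!×1!×2!×2!) = 362880/8 = 45360

45360


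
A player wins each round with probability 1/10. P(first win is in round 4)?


Geometric: P(X=4) = (1-p)^(k-1)×p = (9/10)^3×1/10 = 729/10000

P(X=4) = 729/10000 ≈ 7.29%


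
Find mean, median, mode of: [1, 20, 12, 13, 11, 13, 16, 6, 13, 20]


Sorted: [1, 6, 11, 12, 13, 13, 13, 16, 20, 20]
Mean = 125/10 = 25/2
Median = 13
Freq: {1: 1, 20: 2, 12: 1, 13: 3, 11: 1, 16: 1, 6: 1}
Mode: [13]

Mean=25/2, Median=13, Mode=13


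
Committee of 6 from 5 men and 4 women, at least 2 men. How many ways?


Count by #men:
  2M,4W: C(5,2)×C(4,4)=10
  3M,3W: C(5,3)×C(4,3)=40
  4M,2W: C(5,4)×C(4,2)=30
  5M,1W: C(5,5)×C(4,1)=4
Total = 84

84


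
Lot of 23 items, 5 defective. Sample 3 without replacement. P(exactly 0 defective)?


Hypergeometric: C(5,0)×C(18,3)/C(23,3)
= 1×816/1771 = 816/1771

P(X=0) = 816/1771 ≈ 46.08%


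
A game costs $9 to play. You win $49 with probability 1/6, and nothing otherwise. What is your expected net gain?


E[gain] = (49-9)×1/6 + (-9)×5/6
= 20/3 - 15/2 = -5/6

Expected net gain = $-5/6 ≈ $-0.83


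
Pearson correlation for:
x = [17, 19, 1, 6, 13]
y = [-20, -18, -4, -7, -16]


n=5, Σx=56, Σy=-65, Σxy=-936, Σx²=856, Σy²=1045
r = (5×(-936) - 56×(-65))/√((5×856 - 56²)(5×1045 - (-65)²))
= -1040/√(1144×1000) = -1040/√1144000 ≈ -1040/1069.5794 ≈ -0.9723

r ≈ -0.9723


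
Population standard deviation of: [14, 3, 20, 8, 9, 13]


Mean = 67/6
  (14-67/6)²=289/36
  (3-67/6)²=2401/36
  (20-67/6)²=2809/36
  (8-67/6)²=361/36
  (9-67/6)²=169/36
  (13-67/6)²=121/36
Σ(x-μ)² = 1025/6
σ² = (1025/6)/6 = 1025/36

σ = √(1025/36) ≈ 5.3359


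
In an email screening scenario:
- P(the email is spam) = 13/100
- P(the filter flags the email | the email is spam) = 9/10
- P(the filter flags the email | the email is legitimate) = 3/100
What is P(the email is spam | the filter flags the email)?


Using Bayes' theorem:
P(A|B) = P(B|A)·P(A) / P(B)

P(the filter flags the email) = 9/10 × 13/100 + 3/100 × 87/100
= 117/1000 + 261/10000 = 1431/10000

P(the email is spam|the filter flags the email) = (117/1000) / (1431/10000) = 130/159

P(the email is spam|the filter flags the email) = 130/159 ≈ 81.76%


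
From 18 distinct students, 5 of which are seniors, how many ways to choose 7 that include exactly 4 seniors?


Choose 4 of the 5 seniors and 3 of the other 13 students:
C(5,4)×C(13,3) = 5×286 = 1430

1430


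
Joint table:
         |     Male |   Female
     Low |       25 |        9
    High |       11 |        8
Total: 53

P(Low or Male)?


P(Low∨Male) = P(Low) + P(Male) - P(Low∧Male)
= (34 + 36 - 25)/53 = 45/53

P = 45/53 ≈ 84.91%


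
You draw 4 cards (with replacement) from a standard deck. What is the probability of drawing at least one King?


P(not a King) = 48/52 = 12/13
P(none in 4 draws) = (12/13)^4 = 20736/28561
P(≥1 King) = 1 - 20736/28561 = 7825/28561

P = 7825/28561 ≈ 27.40%


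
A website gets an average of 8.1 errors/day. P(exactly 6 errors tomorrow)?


Poisson(λ=8.1): P(X=6) = e^(-λ)×λ^k/k!
= e^(-8.1) × 8.1^6 / 6!
≈ 0.0003035391381 × 282429.536481 / 720 ≈ 0.119067

P(X=6) ≈ 0.119067 ≈ 11.91%


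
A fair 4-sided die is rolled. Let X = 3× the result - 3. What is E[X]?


E[die] = (1+4)/2 = 5/2
E[X] = 3×5/2 - 3 = 9/2

E[X] = 9/2


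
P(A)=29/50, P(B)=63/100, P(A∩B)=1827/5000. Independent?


P(A)×P(B) = 1827/5000
P(A∩B) = 1827/5000
Equal ✓ → Independent

Yes, independent


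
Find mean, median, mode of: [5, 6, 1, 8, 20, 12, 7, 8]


Sorted: [1, 5, 6, 7, 8, 8, 12, 20]
Mean = 67/8
Median = 15/2
Freq: {5: 1, 6: 1, 1: 1, 8: 2, 20: 1, 12: 1, 7: 1}
Mode: [8]

Mean=67/8, Median=15/2, Mode=8


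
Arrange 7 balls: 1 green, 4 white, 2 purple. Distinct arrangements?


7!/(1!×4!×2!) = 105

105


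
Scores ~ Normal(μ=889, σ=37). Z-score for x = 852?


z = (x - μ)/σ = (852 - 889)/37 = -1.0

z = -1.0


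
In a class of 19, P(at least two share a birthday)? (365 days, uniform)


P(all different) = Π(365-i)/365 for i=0..18
= 0.620881
P(match) = 1 - 0.620881 = 0.379119

P ≈ 0.3791 ≈ 37.91%


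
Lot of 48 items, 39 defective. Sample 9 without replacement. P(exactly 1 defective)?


Hypergeometric: C(39,1)×C(9,8)/C(48,9)
= 39×9/1677106640 = 351/1677106640

P(X=1) = 351/1677106640 ≈ 0.00%


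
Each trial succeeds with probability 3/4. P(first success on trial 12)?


Geometric: P(X=12) = (1-p)^(k-1)×p = (1/4)^11×3/4 = 3/16777216

P(X=12) = 3/16777216 ≈ 0.00%


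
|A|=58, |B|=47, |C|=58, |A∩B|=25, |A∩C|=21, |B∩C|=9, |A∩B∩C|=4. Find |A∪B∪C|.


|A∪B∪C| = 58+47+58-25-21-9+4 = 112

|A∪B∪C| = 112


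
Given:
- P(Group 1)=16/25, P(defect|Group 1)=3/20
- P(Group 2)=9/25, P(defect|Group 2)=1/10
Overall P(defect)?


P(B) = Σ P(B|Aᵢ)×P(Aᵢ)
  3/20×16/25 = 12/125
  1/10×9/25 = 9/250
Sum = 33/250

P(defect) = 33/250 ≈ 13.20%


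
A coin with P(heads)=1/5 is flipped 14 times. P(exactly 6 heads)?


Binomial: P(X=6) = C(14,6)×p^6×(1-p)^8
= 3003 × 1/15625 × 65536/390625 = 196804608/6103515625

P(X=6) = 196804608/6103515625 ≈ 3.22%


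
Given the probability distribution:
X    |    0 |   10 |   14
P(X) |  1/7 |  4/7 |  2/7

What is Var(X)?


E[X] = 68/7
E[X²] = 792/7
Var(X) = E[X²] - (E[X])² = 792/7 - 4624/49 = 920/49

Var(X) = 920/49 ≈ 18.7755


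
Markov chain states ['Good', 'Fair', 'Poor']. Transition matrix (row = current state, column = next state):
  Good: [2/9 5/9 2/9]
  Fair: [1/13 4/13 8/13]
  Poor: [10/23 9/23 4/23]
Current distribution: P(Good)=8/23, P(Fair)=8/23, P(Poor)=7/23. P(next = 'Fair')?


P(next=Fair) = Σᵢ P(now=i)×P(i→Fair)
= 8/23×5/9 + 8/23×4/13 + 7/23×9/23
= 40/207 + 32/299 + 63/529 = 25955/61893

P = 25955/61893 ≈ 0.4194


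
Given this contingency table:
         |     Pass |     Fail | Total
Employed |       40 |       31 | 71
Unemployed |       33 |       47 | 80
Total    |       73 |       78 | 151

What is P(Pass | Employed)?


P(Pass | Employed) = 40/(40+31) = 40/71

P(Pass|Employed) = 40/71 ≈ 56.34%


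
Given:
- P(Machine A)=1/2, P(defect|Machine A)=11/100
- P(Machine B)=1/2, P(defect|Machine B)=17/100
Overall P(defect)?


P(B) = Σ P(B|Aᵢ)×P(Aᵢ)
  11/100×1/2 = 11/200
  17/100×1/2 = 17/200
Sum = 7/50

P(defect) = 7/50 ≈ 14.00%


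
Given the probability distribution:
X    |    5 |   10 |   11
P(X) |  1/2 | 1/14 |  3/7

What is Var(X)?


E[X] = 111/14
E[X²] = 143/2
Var(X) = E[X²] - (E[X])² = 143/2 - 12321/196 = 1693/196

Var(X) = 1693/196 ≈ 8.6378


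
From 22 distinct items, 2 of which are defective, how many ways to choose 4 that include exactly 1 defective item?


Choose 1 of the 2 defective items and 3 of the other 20 items:
C(2,1)×C(20,3) = 2×1140 = 2280

2280


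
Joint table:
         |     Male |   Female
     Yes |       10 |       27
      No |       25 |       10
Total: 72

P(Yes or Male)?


P(Yes∨Male) = P(Yes) + P(Male) - P(Yes∧Male)
= (37 + 35 - 10)/72 = 62/72 = 31/36

P = 31/36 ≈ 86.11%


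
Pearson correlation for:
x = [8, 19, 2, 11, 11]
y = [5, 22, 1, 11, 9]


n=5, Σx=51, Σy=48, Σxy=680, Σx²=671, Σy²=712
r = (5×680 - 51×48)/√((5×671 - 51²)(5×712 - 48²))
= 952/√(754×1256) = 952/√947024 ≈ 952/973.1516 ≈ 0.9783

r ≈ 0.9783


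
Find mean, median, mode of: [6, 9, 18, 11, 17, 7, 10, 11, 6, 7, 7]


Sorted: [6, 6, 7, 7, 7, 9, 10, 11, 11, 17, 18]
Mean = 109/11
Median = 9
Freq: {6: 2, 9: 1, 18: 1, 11: 2, 17: 1, 7: 3, 10: 1}
Mode: [7]

Mean=109/11, Median=9, Mode=7


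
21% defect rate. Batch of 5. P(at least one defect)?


P(all good) = (79/100)^5 = 3077056399/10000000000
P(≥1 defect) = 6922943601/10000000000

P = 6922943601/10000000000 ≈ 69.23%


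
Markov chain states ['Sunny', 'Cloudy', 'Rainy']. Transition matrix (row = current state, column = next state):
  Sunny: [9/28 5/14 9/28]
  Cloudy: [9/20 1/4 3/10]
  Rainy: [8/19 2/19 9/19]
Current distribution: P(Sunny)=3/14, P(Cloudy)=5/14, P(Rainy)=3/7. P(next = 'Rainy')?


P(next=Rainy) = Σᵢ P(now=i)×P(i→Rainy)
= 3/14×9/28 + 5/14×3/10 + 3/7×9/19
= 27/392 + 3/28 + 27/133 = 2823/7448

P = 2823/7448 ≈ 0.3790


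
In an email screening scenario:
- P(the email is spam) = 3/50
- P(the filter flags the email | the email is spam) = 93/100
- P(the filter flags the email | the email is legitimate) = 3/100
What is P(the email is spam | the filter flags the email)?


Using Bayes' theorem:
P(A|B) = P(B|A)·P(A) / P(B)

P(the filter flags the email) = 93/100 × 3/50 + 3/100 × 47/50
= 279/5000 + 141/5000 = 21/250

P(the email is spam|the filter flags the email) = (279/5000) / (21/250) = 93/140

P(the email is spam|the filter flags the email) = 93/140 ≈ 66.43%


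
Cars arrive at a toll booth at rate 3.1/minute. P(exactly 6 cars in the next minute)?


Poisson(λ=3.1): P(X=6) = e^(-λ)×λ^k/k!
= e^(-3.1) × 3.1^6 / 6!
≈ 0.04504920239 × 887.503681 / 720 ≈ 0.055530

P(X=6) ≈ 0.055530 ≈ 5.55%


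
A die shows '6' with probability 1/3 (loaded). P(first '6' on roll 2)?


Geometric: P(X=2) = (1-p)^(k-1)×p = (2/3)^1×1/3 = 2/9

P(X=2) = 2/9 ≈ 22.22%


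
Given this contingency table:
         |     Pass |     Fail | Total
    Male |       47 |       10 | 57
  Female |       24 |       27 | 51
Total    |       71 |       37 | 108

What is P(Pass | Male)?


P(Pass | Male) = 47/(47+10) = 47/57

P(Pass|Male) = 47/57 ≈ 82.46%


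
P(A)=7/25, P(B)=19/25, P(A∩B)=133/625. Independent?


P(A)×P(B) = 133/625
P(A∩B) = 133/625
Equal ✓ → Independent

Yes, independent


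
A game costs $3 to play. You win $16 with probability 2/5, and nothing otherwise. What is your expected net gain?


E[gain] = (16-3)×2/5 + (-3)×3/5
= 26/5 - 9/5 = 17/5

Expected net gain = $17/5 ≈ $3.40


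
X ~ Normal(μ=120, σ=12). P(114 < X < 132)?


z₁=(114-120)/12=-0.5, z₂=(132-120)/12=1.0
P = Φ(1.0) - Φ(-0.5) = 0.841345 - 0.308538 = 0.532807 ≈ 0.5328

P(114 < X < 132) ≈ 0.5328


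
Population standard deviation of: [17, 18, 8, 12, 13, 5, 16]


Mean = 89/7
  (17-89/7)²=900/49
  (18-89/7)²=1369/49
  (8-89/7)²=1089/49
  (12-89/7)²=25/49
  (13-89/7)²=4/49
  (5-89/7)²=2916/49
  (16-89/7)²=529/49
Σ(x-μ)² = 976/7
σ² = (976/7)/7 = 976/49

σ = √(976/49) ≈ 4.4630


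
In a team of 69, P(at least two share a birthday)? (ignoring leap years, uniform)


P(all different) = Π(365-i)/365 for i=0..68
= 0.001036
P(match) = 1 - 0.001036 = 0.998964

P ≈ 0.9990 ≈ 99.90%


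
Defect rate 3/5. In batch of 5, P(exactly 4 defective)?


Binomial: P(X=4) = C(5,4)×p^4×(1-p)^1
= 5 × 81/625 × 2/5 = 162/625

P(X=4) = 162/625 ≈ 25.92%


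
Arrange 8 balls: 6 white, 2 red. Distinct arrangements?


8!/(6!×2!) = 28

28


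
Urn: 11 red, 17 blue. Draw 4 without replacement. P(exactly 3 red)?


Hypergeometric: C(11,3)×C(17,1)/C(28,4)
= 165×17/20475 = 187/1365

P(X=3) = 187/1365 ≈ 13.70%


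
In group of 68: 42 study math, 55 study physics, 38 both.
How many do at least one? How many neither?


|A∪B| = 42+55-38 = 59
Neither = 68-59 = 9

At least one: 59; Neither: 9


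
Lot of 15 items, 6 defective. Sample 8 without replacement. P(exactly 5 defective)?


Hypergeometric: C(6,5)×C(9,3)/C(15,8)
= 6×84/6435 = 56/715

P(X=5) = 56/715 ≈ 7.83%


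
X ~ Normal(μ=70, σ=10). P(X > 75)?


z = (75-70)/10 = 0.5
P(X > 75) = 1 - P(Z ≤ 0.5) = 1 - 0.6915 = 0.3085

P(X > 75) ≈ 0.3085


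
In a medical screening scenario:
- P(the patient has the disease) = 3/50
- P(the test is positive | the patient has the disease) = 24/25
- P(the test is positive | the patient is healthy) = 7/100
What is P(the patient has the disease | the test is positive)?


Using Bayes' theorem:
P(A|B) = P(B|A)·P(A) / P(B)

P(the test is positive) = 24/25 × 3/50 + 7/100 × 47/50
= 36/625 + 329/5000 = 617/5000

P(the patient has the disease|the test is positive) = (36/625) / (617/5000) = 288/617

P(the patient has the disease|the test is positive) = 288/617 ≈ 46.68%


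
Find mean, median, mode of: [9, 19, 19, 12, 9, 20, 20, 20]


Sorted: [9, 9, 12, 19, 19, 20, 20, 20]
Mean = 128/8 = 16
Median = 19
Freq: {9: 2, 19: 2, 12: 1, 20: 3}
Mode: [20]

Mean=16, Median=19, Mode=20


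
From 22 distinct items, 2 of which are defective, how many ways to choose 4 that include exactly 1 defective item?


Choose 1 of the 2 defective items and 3 of the other 20 items:
C(2,1)×C(20,3) = 2×1140 = 2280

2280


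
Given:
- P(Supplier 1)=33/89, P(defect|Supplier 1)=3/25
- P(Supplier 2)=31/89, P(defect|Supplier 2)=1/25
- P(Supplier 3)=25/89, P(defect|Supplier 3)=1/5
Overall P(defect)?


P(B) = Σ P(B|Aᵢ)×P(Aᵢ)
  3/25×33/89 = 99/2225
  1/25×31/89 = 31/2225
  1/5×25/89 = 5/89
Sum = 51/445

P(defect) = 51/445 ≈ 11.46%


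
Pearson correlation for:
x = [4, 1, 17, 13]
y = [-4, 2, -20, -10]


n=4, Σx=35, Σy=-32, Σxy=-484, Σx²=475, Σy²=520
r = (4×(-484) - 35×(-32))/√((4×475 - 35²)(4×520 - (-32)²))
= -816/√(675×1056) = -816/√712800 ≈ -816/844.2748 ≈ -0.9665

r ≈ -0.9665


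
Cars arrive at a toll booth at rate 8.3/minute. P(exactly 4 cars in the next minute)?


Poisson(λ=8.3): P(X=4) = e^(-λ)×λ^k/k!
= e^(-8.3) × 8.3^4 / 4!
≈ 0.0002485168271 × 4745.8321 / 24 ≈ 0.049142

P(X=4) ≈ 0.049142 ≈ 4.91%


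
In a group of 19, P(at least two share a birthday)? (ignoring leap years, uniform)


P(all different) = Π(365-i)/365 for i=0..18
= 0.620881
P(match) = 1 - 0.620881 = 0.379119

P ≈ 0.3791 ≈ 37.91%


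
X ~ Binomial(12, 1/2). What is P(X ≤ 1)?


P(X ≤ 1) = Σ P(X=i) for i=0..1
P(X=0) = 1/4096
P(X=1) = 3/1024
Sum = 13/4096

P(X ≤ 1) = 13/4096 ≈ 0.32%


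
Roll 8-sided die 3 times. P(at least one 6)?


P(no 6)^3 = (7/8)^3 = 343/512
P(≥1) = 1 - 343/512 = 169/512

P = 169/512 ≈ 33.01%


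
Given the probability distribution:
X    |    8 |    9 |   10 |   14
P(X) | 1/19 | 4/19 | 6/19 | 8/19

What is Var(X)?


E[X] = 216/19
E[X²] = 2556/19
Var(X) = E[X²] - (E[X])² = 2556/19 - 46656/361 = 1908/361

Var(X) = 1908/361 ≈ 5.2853


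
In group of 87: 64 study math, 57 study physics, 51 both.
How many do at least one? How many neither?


|A∪B| = 64+57-51 = 70
Neither = 87-70 = 17

At least one: 70; Neither: 17


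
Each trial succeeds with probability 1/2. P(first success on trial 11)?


Geometric: P(X=11) = (1-p)^(k-1)×p = (1/2)^10×1/2 = 1/2048

P(X=11) = 1/2048 ≈ 0.05%


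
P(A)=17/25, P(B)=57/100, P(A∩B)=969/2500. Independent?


P(A)×P(B) = 969/2500
P(A∩B) = 969/2500
Equal ✓ → Independent

Yes, independent


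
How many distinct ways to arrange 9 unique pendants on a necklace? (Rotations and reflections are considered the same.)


Free circular arrangements: rotations and reflections both identified.
(n-1)!/2 = 8!/2 = 40320/2 = 20160

20160


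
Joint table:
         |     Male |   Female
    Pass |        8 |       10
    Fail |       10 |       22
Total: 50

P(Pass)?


P(Pass) = (8+10)/50 = 18/50 = 9/25

P(Pass) = 9/25 ≈ 36.00%


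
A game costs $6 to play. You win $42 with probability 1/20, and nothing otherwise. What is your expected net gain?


E[gain] = (42-6)×1/20 + (-6)×19/20
= 9/5 - 57/10 = -39/10

Expected net gain = $-39/10 ≈ $-3.90


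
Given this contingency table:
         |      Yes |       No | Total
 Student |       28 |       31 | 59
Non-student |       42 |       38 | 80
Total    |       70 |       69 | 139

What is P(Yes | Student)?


P(Yes | Student) = 28/(28+31) = 28/59

P(Yes|Student) = 28/59 ≈ 47.46%


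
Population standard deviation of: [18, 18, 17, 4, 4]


Mean = 61/5
  (18-61/5)²=841/25
  (18-61/5)²=841/25
  (17-61/5)²=576/25
  (4-61/5)²=1681/25
  (4-61/5)²=1681/25
Σ(x-μ)² = 1124/5
σ² = (1124/5)/5 = 1124/25

σ = √(1124/25) ≈ 6.7052


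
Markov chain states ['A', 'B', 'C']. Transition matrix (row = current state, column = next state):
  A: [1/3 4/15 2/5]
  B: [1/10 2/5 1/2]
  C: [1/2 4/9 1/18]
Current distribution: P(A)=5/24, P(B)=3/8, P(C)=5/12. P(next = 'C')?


P(next=C) = Σᵢ P(now=i)×P(i→C)
= 5/24×2/5 + 3/8×1/2 + 5/12×1/18
= 1/12 + 3/16 + 5/216 = 127/432

P = 127/432 ≈ 0.2940


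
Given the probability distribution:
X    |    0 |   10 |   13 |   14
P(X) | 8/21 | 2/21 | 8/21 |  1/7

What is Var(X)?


E[X] = 166/21
E[X²] = 2140/21
Var(X) = E[X²] - (E[X])² = 2140/21 - 27556/441 = 17384/441

Var(X) = 17384/441 ≈ 39.4195


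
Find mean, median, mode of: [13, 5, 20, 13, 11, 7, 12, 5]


Sorted: [5, 5, 7, 11, 12, 13, 13, 20]
Mean = 86/8 = 43/4
Median = 23/2
Freq: {13: 2, 5: 2, 20: 1, 11: 1, 7: 1, 12: 1}
Mode: [5, 13]

Mean=43/4, Median=23/2, Mode=[5, 13]


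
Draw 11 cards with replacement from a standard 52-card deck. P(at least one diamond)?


P(not a diamond) = 39/52 = 3/4
P(none in 11 draws) = (3/4)^11 = 177147/4194304
P(≥1 diamond) = 1 - 177147/4194304 = 4017157/4194304

P = 4017157/4194304 ≈ 95.78%


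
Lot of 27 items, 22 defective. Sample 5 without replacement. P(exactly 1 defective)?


Hypergeometric: C(22,1)×C(5,4)/C(27,5)
= 22×5/80730 = 11/8073

P(X=1) = 11/8073 ≈ 0.14%


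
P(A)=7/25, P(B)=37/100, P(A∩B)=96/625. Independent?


P(A)×P(B) = 259/2500
P(A∩B) = 96/625
Not equal → NOT independent

No, not independent


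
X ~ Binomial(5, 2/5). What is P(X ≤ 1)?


P(X ≤ 1) = Σ P(X=i) for i=0..1
P(X=0) = 243/3125
P(X=1) = 162/625
Sum = 1053/3125

P(X ≤ 1) = 1053/3125 ≈ 33.70%


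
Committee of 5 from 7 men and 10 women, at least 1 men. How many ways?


Count by #men:
  1M,4W: C(7,1)×C(10,4)=1470
  2M,3W: C(7,2)×C(10,3)=2520
  3M,2W: C(7,3)×C(10,2)=1575
  4M,1W: C(7,4)×C(10,1)=350
  5M,0W: C(7,5)×C(10,0)=21
Total = 5936

5936


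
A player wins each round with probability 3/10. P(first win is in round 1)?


Geometric: P(X=1) = (1-p)^(k-1)×p = (7/10)^0×3/10 = 3/10

P(X=1) = 3/10 ≈ 30.00%


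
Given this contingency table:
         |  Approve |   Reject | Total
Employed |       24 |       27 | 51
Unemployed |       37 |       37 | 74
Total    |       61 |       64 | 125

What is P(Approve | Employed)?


P(Approve | Employed) = 24/(24+27) = 24/51 = 8/17

P(Approve|Employed) = 8/17 ≈ 47.06%


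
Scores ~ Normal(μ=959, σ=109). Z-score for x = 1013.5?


z = (x - μ)/σ = (1013.5 - 959)/109 = 0.5

z = 0.5


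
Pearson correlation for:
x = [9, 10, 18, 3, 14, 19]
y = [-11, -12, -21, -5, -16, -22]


n=6, Σx=73, Σy=-87, Σxy=-1254, Σx²=1071, Σy²=1471
r = (6×(-1254) - 73×(-87))/√((6×1071 - 73²)(6×1471 - (-87)²))
= -1173/√(1097×1257) = -1173/√1378929 ≈ -1173/1174.2781 ≈ -0.9989

r ≈ -0.9989


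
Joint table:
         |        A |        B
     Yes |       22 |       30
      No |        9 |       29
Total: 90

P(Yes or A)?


P(Yes∨A) = P(Yes) + P(A) - P(Yes∧A)
= (52 + 31 - 22)/90 = 61/90

P = 61/90 ≈ 67.78%


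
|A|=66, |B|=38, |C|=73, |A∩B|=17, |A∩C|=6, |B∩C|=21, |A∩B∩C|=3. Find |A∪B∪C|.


|A∪B∪C| = 66+38+73-17-6-21+3 = 136

|A∪B∪C| = 136


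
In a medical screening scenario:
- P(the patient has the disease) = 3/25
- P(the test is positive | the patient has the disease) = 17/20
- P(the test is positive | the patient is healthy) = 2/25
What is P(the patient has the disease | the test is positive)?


Using Bayes' theorem:
P(A|B) = P(B|A)·P(A) / P(B)

P(the test is positive) = 17/20 × 3/25 + 2/25 × 22/25
= 51/500 + 44/625 = 431/2500

P(the patient has the disease|the test is positive) = (51/500) / (431/2500) = 255/431

P(the patient has the disease|the test is positive) = 255/431 ≈ 59.16%


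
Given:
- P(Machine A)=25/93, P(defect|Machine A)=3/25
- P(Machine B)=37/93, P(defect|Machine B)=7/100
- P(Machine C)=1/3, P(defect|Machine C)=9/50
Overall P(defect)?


P(B) = Σ P(B|Aᵢ)×P(Aᵢ)
  3/25×25/93 = 1/31
  7/100×37/93 = 259/9300
  9/50×1/3 = 3/50
Sum = 1117/9300

P(defect) = 1117/9300 ≈ 12.01%


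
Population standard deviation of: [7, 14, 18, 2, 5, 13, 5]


Mean = 64/7
  (7-64/7)²=225/49
  (14-64/7)²=1156/49
  (18-64/7)²=3844/49
  (2-64/7)²=2500/49
  (5-64/7)²=841/49
  (13-64/7)²=729/49
  (5-64/7)²=841/49
Σ(x-μ)² = 1448/7
σ² = (1448/7)/7 = 1448/49

σ = √(1448/49) ≈ 5.4361


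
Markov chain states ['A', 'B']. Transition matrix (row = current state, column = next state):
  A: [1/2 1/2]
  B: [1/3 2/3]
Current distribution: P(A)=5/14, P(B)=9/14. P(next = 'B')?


P(next=B) = Σᵢ P(now=i)×P(i→B)
= 5/14×1/2 + 9/14×2/3
= 5/28 + 3/7 = 17/28

P = 17/28 ≈ 0.6071


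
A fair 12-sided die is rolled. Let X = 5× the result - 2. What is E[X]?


E[die] = (1+12)/2 = 13/2
E[X] = 5×13/2 - 2 = 61/2

E[X] = 61/2


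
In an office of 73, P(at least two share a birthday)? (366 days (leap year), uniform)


P(all different) = Π(366-i)/366 for i=0..72
= 0.000449
P(match) = 1 - 0.000449 = 0.999551

P ≈ 0.9996 ≈ 99.96%


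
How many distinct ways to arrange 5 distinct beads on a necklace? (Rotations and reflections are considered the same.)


Free circular arrangements: rotations and reflections both identified.
(n-1)!/2 = 4!/2 = 24/2 = 12

12


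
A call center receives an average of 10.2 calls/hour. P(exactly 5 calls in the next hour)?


Poisson(λ=10.2): P(X=5) = e^(-λ)×λ^k/k!
= e^(-10.2) × 10.2^5 / 5!
≈ 3.717031868e-05 × 110408.08032 / 120 ≈ 0.034199

P(X=5) ≈ 0.034199 ≈ 3.42%


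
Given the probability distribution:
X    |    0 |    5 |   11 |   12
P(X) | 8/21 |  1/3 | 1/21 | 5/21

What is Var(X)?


E[X] = 106/21
E[X²] = 1016/21
Var(X) = E[X²] - (E[X])² = 1016/21 - 11236/441 = 10100/441

Var(X) = 10100/441 ≈ 22.9025
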